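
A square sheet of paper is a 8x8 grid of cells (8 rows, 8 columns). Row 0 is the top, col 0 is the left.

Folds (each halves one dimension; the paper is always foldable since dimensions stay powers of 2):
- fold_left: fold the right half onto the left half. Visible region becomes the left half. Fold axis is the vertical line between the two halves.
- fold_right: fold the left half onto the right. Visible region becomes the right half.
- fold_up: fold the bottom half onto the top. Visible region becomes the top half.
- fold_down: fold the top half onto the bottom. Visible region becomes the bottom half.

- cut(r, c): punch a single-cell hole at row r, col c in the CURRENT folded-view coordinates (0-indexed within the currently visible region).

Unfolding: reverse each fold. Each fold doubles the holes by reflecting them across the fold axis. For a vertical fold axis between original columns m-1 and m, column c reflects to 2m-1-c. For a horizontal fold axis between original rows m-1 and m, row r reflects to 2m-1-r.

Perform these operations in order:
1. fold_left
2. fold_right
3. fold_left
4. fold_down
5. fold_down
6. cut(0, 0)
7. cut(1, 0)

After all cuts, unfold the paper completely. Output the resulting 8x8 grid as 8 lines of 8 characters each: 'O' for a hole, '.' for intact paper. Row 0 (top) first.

Answer: OOOOOOOO
OOOOOOOO
OOOOOOOO
OOOOOOOO
OOOOOOOO
OOOOOOOO
OOOOOOOO
OOOOOOOO

Derivation:
Op 1 fold_left: fold axis v@4; visible region now rows[0,8) x cols[0,4) = 8x4
Op 2 fold_right: fold axis v@2; visible region now rows[0,8) x cols[2,4) = 8x2
Op 3 fold_left: fold axis v@3; visible region now rows[0,8) x cols[2,3) = 8x1
Op 4 fold_down: fold axis h@4; visible region now rows[4,8) x cols[2,3) = 4x1
Op 5 fold_down: fold axis h@6; visible region now rows[6,8) x cols[2,3) = 2x1
Op 6 cut(0, 0): punch at orig (6,2); cuts so far [(6, 2)]; region rows[6,8) x cols[2,3) = 2x1
Op 7 cut(1, 0): punch at orig (7,2); cuts so far [(6, 2), (7, 2)]; region rows[6,8) x cols[2,3) = 2x1
Unfold 1 (reflect across h@6): 4 holes -> [(4, 2), (5, 2), (6, 2), (7, 2)]
Unfold 2 (reflect across h@4): 8 holes -> [(0, 2), (1, 2), (2, 2), (3, 2), (4, 2), (5, 2), (6, 2), (7, 2)]
Unfold 3 (reflect across v@3): 16 holes -> [(0, 2), (0, 3), (1, 2), (1, 3), (2, 2), (2, 3), (3, 2), (3, 3), (4, 2), (4, 3), (5, 2), (5, 3), (6, 2), (6, 3), (7, 2), (7, 3)]
Unfold 4 (reflect across v@2): 32 holes -> [(0, 0), (0, 1), (0, 2), (0, 3), (1, 0), (1, 1), (1, 2), (1, 3), (2, 0), (2, 1), (2, 2), (2, 3), (3, 0), (3, 1), (3, 2), (3, 3), (4, 0), (4, 1), (4, 2), (4, 3), (5, 0), (5, 1), (5, 2), (5, 3), (6, 0), (6, 1), (6, 2), (6, 3), (7, 0), (7, 1), (7, 2), (7, 3)]
Unfold 5 (reflect across v@4): 64 holes -> [(0, 0), (0, 1), (0, 2), (0, 3), (0, 4), (0, 5), (0, 6), (0, 7), (1, 0), (1, 1), (1, 2), (1, 3), (1, 4), (1, 5), (1, 6), (1, 7), (2, 0), (2, 1), (2, 2), (2, 3), (2, 4), (2, 5), (2, 6), (2, 7), (3, 0), (3, 1), (3, 2), (3, 3), (3, 4), (3, 5), (3, 6), (3, 7), (4, 0), (4, 1), (4, 2), (4, 3), (4, 4), (4, 5), (4, 6), (4, 7), (5, 0), (5, 1), (5, 2), (5, 3), (5, 4), (5, 5), (5, 6), (5, 7), (6, 0), (6, 1), (6, 2), (6, 3), (6, 4), (6, 5), (6, 6), (6, 7), (7, 0), (7, 1), (7, 2), (7, 3), (7, 4), (7, 5), (7, 6), (7, 7)]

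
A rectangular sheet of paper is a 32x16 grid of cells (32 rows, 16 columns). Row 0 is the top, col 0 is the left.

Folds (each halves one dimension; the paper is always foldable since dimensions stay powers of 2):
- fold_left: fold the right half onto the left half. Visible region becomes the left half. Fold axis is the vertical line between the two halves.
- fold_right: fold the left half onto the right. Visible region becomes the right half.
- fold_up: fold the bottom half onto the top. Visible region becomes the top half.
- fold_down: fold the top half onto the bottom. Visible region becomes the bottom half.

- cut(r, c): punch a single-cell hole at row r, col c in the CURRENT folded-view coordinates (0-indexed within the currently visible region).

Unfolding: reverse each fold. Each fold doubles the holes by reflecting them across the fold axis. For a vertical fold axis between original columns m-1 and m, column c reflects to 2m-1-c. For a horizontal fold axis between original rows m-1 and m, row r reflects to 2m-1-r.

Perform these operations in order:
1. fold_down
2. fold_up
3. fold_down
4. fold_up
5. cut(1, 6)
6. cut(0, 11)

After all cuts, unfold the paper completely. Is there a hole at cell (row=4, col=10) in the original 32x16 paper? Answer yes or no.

Answer: no

Derivation:
Op 1 fold_down: fold axis h@16; visible region now rows[16,32) x cols[0,16) = 16x16
Op 2 fold_up: fold axis h@24; visible region now rows[16,24) x cols[0,16) = 8x16
Op 3 fold_down: fold axis h@20; visible region now rows[20,24) x cols[0,16) = 4x16
Op 4 fold_up: fold axis h@22; visible region now rows[20,22) x cols[0,16) = 2x16
Op 5 cut(1, 6): punch at orig (21,6); cuts so far [(21, 6)]; region rows[20,22) x cols[0,16) = 2x16
Op 6 cut(0, 11): punch at orig (20,11); cuts so far [(20, 11), (21, 6)]; region rows[20,22) x cols[0,16) = 2x16
Unfold 1 (reflect across h@22): 4 holes -> [(20, 11), (21, 6), (22, 6), (23, 11)]
Unfold 2 (reflect across h@20): 8 holes -> [(16, 11), (17, 6), (18, 6), (19, 11), (20, 11), (21, 6), (22, 6), (23, 11)]
Unfold 3 (reflect across h@24): 16 holes -> [(16, 11), (17, 6), (18, 6), (19, 11), (20, 11), (21, 6), (22, 6), (23, 11), (24, 11), (25, 6), (26, 6), (27, 11), (28, 11), (29, 6), (30, 6), (31, 11)]
Unfold 4 (reflect across h@16): 32 holes -> [(0, 11), (1, 6), (2, 6), (3, 11), (4, 11), (5, 6), (6, 6), (7, 11), (8, 11), (9, 6), (10, 6), (11, 11), (12, 11), (13, 6), (14, 6), (15, 11), (16, 11), (17, 6), (18, 6), (19, 11), (20, 11), (21, 6), (22, 6), (23, 11), (24, 11), (25, 6), (26, 6), (27, 11), (28, 11), (29, 6), (30, 6), (31, 11)]
Holes: [(0, 11), (1, 6), (2, 6), (3, 11), (4, 11), (5, 6), (6, 6), (7, 11), (8, 11), (9, 6), (10, 6), (11, 11), (12, 11), (13, 6), (14, 6), (15, 11), (16, 11), (17, 6), (18, 6), (19, 11), (20, 11), (21, 6), (22, 6), (23, 11), (24, 11), (25, 6), (26, 6), (27, 11), (28, 11), (29, 6), (30, 6), (31, 11)]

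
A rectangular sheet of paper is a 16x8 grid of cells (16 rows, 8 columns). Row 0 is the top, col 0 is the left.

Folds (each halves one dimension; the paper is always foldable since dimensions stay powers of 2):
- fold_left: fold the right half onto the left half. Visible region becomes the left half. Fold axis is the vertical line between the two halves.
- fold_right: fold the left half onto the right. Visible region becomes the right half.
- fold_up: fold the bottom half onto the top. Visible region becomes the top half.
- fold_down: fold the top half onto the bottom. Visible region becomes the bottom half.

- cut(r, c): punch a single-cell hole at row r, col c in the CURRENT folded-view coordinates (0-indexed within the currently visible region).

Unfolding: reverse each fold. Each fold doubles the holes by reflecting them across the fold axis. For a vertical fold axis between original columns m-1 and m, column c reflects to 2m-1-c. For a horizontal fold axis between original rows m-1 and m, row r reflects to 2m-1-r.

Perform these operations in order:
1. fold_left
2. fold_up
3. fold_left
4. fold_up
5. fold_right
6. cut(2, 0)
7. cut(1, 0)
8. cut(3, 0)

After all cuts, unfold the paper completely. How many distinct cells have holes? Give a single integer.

Op 1 fold_left: fold axis v@4; visible region now rows[0,16) x cols[0,4) = 16x4
Op 2 fold_up: fold axis h@8; visible region now rows[0,8) x cols[0,4) = 8x4
Op 3 fold_left: fold axis v@2; visible region now rows[0,8) x cols[0,2) = 8x2
Op 4 fold_up: fold axis h@4; visible region now rows[0,4) x cols[0,2) = 4x2
Op 5 fold_right: fold axis v@1; visible region now rows[0,4) x cols[1,2) = 4x1
Op 6 cut(2, 0): punch at orig (2,1); cuts so far [(2, 1)]; region rows[0,4) x cols[1,2) = 4x1
Op 7 cut(1, 0): punch at orig (1,1); cuts so far [(1, 1), (2, 1)]; region rows[0,4) x cols[1,2) = 4x1
Op 8 cut(3, 0): punch at orig (3,1); cuts so far [(1, 1), (2, 1), (3, 1)]; region rows[0,4) x cols[1,2) = 4x1
Unfold 1 (reflect across v@1): 6 holes -> [(1, 0), (1, 1), (2, 0), (2, 1), (3, 0), (3, 1)]
Unfold 2 (reflect across h@4): 12 holes -> [(1, 0), (1, 1), (2, 0), (2, 1), (3, 0), (3, 1), (4, 0), (4, 1), (5, 0), (5, 1), (6, 0), (6, 1)]
Unfold 3 (reflect across v@2): 24 holes -> [(1, 0), (1, 1), (1, 2), (1, 3), (2, 0), (2, 1), (2, 2), (2, 3), (3, 0), (3, 1), (3, 2), (3, 3), (4, 0), (4, 1), (4, 2), (4, 3), (5, 0), (5, 1), (5, 2), (5, 3), (6, 0), (6, 1), (6, 2), (6, 3)]
Unfold 4 (reflect across h@8): 48 holes -> [(1, 0), (1, 1), (1, 2), (1, 3), (2, 0), (2, 1), (2, 2), (2, 3), (3, 0), (3, 1), (3, 2), (3, 3), (4, 0), (4, 1), (4, 2), (4, 3), (5, 0), (5, 1), (5, 2), (5, 3), (6, 0), (6, 1), (6, 2), (6, 3), (9, 0), (9, 1), (9, 2), (9, 3), (10, 0), (10, 1), (10, 2), (10, 3), (11, 0), (11, 1), (11, 2), (11, 3), (12, 0), (12, 1), (12, 2), (12, 3), (13, 0), (13, 1), (13, 2), (13, 3), (14, 0), (14, 1), (14, 2), (14, 3)]
Unfold 5 (reflect across v@4): 96 holes -> [(1, 0), (1, 1), (1, 2), (1, 3), (1, 4), (1, 5), (1, 6), (1, 7), (2, 0), (2, 1), (2, 2), (2, 3), (2, 4), (2, 5), (2, 6), (2, 7), (3, 0), (3, 1), (3, 2), (3, 3), (3, 4), (3, 5), (3, 6), (3, 7), (4, 0), (4, 1), (4, 2), (4, 3), (4, 4), (4, 5), (4, 6), (4, 7), (5, 0), (5, 1), (5, 2), (5, 3), (5, 4), (5, 5), (5, 6), (5, 7), (6, 0), (6, 1), (6, 2), (6, 3), (6, 4), (6, 5), (6, 6), (6, 7), (9, 0), (9, 1), (9, 2), (9, 3), (9, 4), (9, 5), (9, 6), (9, 7), (10, 0), (10, 1), (10, 2), (10, 3), (10, 4), (10, 5), (10, 6), (10, 7), (11, 0), (11, 1), (11, 2), (11, 3), (11, 4), (11, 5), (11, 6), (11, 7), (12, 0), (12, 1), (12, 2), (12, 3), (12, 4), (12, 5), (12, 6), (12, 7), (13, 0), (13, 1), (13, 2), (13, 3), (13, 4), (13, 5), (13, 6), (13, 7), (14, 0), (14, 1), (14, 2), (14, 3), (14, 4), (14, 5), (14, 6), (14, 7)]

Answer: 96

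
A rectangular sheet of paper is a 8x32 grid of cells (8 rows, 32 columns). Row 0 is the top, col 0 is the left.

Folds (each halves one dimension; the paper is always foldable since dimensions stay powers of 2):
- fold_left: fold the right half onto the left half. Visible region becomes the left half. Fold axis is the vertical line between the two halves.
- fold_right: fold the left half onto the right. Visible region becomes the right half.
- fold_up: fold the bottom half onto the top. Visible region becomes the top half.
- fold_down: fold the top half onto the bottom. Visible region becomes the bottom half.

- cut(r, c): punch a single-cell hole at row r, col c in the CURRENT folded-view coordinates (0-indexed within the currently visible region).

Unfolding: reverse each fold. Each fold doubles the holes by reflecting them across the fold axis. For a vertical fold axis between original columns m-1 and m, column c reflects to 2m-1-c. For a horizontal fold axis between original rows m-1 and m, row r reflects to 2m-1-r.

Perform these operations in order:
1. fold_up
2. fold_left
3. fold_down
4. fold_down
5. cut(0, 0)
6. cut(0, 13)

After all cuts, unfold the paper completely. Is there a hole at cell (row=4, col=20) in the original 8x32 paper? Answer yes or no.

Op 1 fold_up: fold axis h@4; visible region now rows[0,4) x cols[0,32) = 4x32
Op 2 fold_left: fold axis v@16; visible region now rows[0,4) x cols[0,16) = 4x16
Op 3 fold_down: fold axis h@2; visible region now rows[2,4) x cols[0,16) = 2x16
Op 4 fold_down: fold axis h@3; visible region now rows[3,4) x cols[0,16) = 1x16
Op 5 cut(0, 0): punch at orig (3,0); cuts so far [(3, 0)]; region rows[3,4) x cols[0,16) = 1x16
Op 6 cut(0, 13): punch at orig (3,13); cuts so far [(3, 0), (3, 13)]; region rows[3,4) x cols[0,16) = 1x16
Unfold 1 (reflect across h@3): 4 holes -> [(2, 0), (2, 13), (3, 0), (3, 13)]
Unfold 2 (reflect across h@2): 8 holes -> [(0, 0), (0, 13), (1, 0), (1, 13), (2, 0), (2, 13), (3, 0), (3, 13)]
Unfold 3 (reflect across v@16): 16 holes -> [(0, 0), (0, 13), (0, 18), (0, 31), (1, 0), (1, 13), (1, 18), (1, 31), (2, 0), (2, 13), (2, 18), (2, 31), (3, 0), (3, 13), (3, 18), (3, 31)]
Unfold 4 (reflect across h@4): 32 holes -> [(0, 0), (0, 13), (0, 18), (0, 31), (1, 0), (1, 13), (1, 18), (1, 31), (2, 0), (2, 13), (2, 18), (2, 31), (3, 0), (3, 13), (3, 18), (3, 31), (4, 0), (4, 13), (4, 18), (4, 31), (5, 0), (5, 13), (5, 18), (5, 31), (6, 0), (6, 13), (6, 18), (6, 31), (7, 0), (7, 13), (7, 18), (7, 31)]
Holes: [(0, 0), (0, 13), (0, 18), (0, 31), (1, 0), (1, 13), (1, 18), (1, 31), (2, 0), (2, 13), (2, 18), (2, 31), (3, 0), (3, 13), (3, 18), (3, 31), (4, 0), (4, 13), (4, 18), (4, 31), (5, 0), (5, 13), (5, 18), (5, 31), (6, 0), (6, 13), (6, 18), (6, 31), (7, 0), (7, 13), (7, 18), (7, 31)]

Answer: no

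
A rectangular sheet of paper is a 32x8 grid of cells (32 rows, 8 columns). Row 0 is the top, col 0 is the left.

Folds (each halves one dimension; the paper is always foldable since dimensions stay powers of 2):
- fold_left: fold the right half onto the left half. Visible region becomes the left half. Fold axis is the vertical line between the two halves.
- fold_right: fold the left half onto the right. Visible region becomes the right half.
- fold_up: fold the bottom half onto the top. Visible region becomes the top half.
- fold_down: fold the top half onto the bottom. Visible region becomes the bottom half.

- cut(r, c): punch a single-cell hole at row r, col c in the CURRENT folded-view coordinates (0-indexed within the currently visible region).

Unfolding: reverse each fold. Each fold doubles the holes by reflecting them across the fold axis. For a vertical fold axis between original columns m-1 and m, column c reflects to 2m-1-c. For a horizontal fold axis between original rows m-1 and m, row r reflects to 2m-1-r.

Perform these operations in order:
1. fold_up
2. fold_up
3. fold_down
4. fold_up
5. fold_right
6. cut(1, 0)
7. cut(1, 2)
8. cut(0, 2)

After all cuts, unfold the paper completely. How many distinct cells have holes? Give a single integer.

Answer: 96

Derivation:
Op 1 fold_up: fold axis h@16; visible region now rows[0,16) x cols[0,8) = 16x8
Op 2 fold_up: fold axis h@8; visible region now rows[0,8) x cols[0,8) = 8x8
Op 3 fold_down: fold axis h@4; visible region now rows[4,8) x cols[0,8) = 4x8
Op 4 fold_up: fold axis h@6; visible region now rows[4,6) x cols[0,8) = 2x8
Op 5 fold_right: fold axis v@4; visible region now rows[4,6) x cols[4,8) = 2x4
Op 6 cut(1, 0): punch at orig (5,4); cuts so far [(5, 4)]; region rows[4,6) x cols[4,8) = 2x4
Op 7 cut(1, 2): punch at orig (5,6); cuts so far [(5, 4), (5, 6)]; region rows[4,6) x cols[4,8) = 2x4
Op 8 cut(0, 2): punch at orig (4,6); cuts so far [(4, 6), (5, 4), (5, 6)]; region rows[4,6) x cols[4,8) = 2x4
Unfold 1 (reflect across v@4): 6 holes -> [(4, 1), (4, 6), (5, 1), (5, 3), (5, 4), (5, 6)]
Unfold 2 (reflect across h@6): 12 holes -> [(4, 1), (4, 6), (5, 1), (5, 3), (5, 4), (5, 6), (6, 1), (6, 3), (6, 4), (6, 6), (7, 1), (7, 6)]
Unfold 3 (reflect across h@4): 24 holes -> [(0, 1), (0, 6), (1, 1), (1, 3), (1, 4), (1, 6), (2, 1), (2, 3), (2, 4), (2, 6), (3, 1), (3, 6), (4, 1), (4, 6), (5, 1), (5, 3), (5, 4), (5, 6), (6, 1), (6, 3), (6, 4), (6, 6), (7, 1), (7, 6)]
Unfold 4 (reflect across h@8): 48 holes -> [(0, 1), (0, 6), (1, 1), (1, 3), (1, 4), (1, 6), (2, 1), (2, 3), (2, 4), (2, 6), (3, 1), (3, 6), (4, 1), (4, 6), (5, 1), (5, 3), (5, 4), (5, 6), (6, 1), (6, 3), (6, 4), (6, 6), (7, 1), (7, 6), (8, 1), (8, 6), (9, 1), (9, 3), (9, 4), (9, 6), (10, 1), (10, 3), (10, 4), (10, 6), (11, 1), (11, 6), (12, 1), (12, 6), (13, 1), (13, 3), (13, 4), (13, 6), (14, 1), (14, 3), (14, 4), (14, 6), (15, 1), (15, 6)]
Unfold 5 (reflect across h@16): 96 holes -> [(0, 1), (0, 6), (1, 1), (1, 3), (1, 4), (1, 6), (2, 1), (2, 3), (2, 4), (2, 6), (3, 1), (3, 6), (4, 1), (4, 6), (5, 1), (5, 3), (5, 4), (5, 6), (6, 1), (6, 3), (6, 4), (6, 6), (7, 1), (7, 6), (8, 1), (8, 6), (9, 1), (9, 3), (9, 4), (9, 6), (10, 1), (10, 3), (10, 4), (10, 6), (11, 1), (11, 6), (12, 1), (12, 6), (13, 1), (13, 3), (13, 4), (13, 6), (14, 1), (14, 3), (14, 4), (14, 6), (15, 1), (15, 6), (16, 1), (16, 6), (17, 1), (17, 3), (17, 4), (17, 6), (18, 1), (18, 3), (18, 4), (18, 6), (19, 1), (19, 6), (20, 1), (20, 6), (21, 1), (21, 3), (21, 4), (21, 6), (22, 1), (22, 3), (22, 4), (22, 6), (23, 1), (23, 6), (24, 1), (24, 6), (25, 1), (25, 3), (25, 4), (25, 6), (26, 1), (26, 3), (26, 4), (26, 6), (27, 1), (27, 6), (28, 1), (28, 6), (29, 1), (29, 3), (29, 4), (29, 6), (30, 1), (30, 3), (30, 4), (30, 6), (31, 1), (31, 6)]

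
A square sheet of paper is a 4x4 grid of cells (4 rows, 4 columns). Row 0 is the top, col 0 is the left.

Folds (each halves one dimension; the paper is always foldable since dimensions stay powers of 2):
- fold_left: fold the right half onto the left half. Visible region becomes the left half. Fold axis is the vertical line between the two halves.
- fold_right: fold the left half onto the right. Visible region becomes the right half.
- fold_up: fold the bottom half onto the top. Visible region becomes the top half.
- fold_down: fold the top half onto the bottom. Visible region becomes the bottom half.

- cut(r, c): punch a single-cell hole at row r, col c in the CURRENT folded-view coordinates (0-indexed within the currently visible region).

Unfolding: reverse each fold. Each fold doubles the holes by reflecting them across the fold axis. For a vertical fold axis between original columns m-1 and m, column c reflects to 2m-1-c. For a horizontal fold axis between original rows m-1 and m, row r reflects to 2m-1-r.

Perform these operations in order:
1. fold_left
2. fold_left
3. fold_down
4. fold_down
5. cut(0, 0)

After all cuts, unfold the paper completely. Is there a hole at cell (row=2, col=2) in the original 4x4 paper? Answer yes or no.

Answer: yes

Derivation:
Op 1 fold_left: fold axis v@2; visible region now rows[0,4) x cols[0,2) = 4x2
Op 2 fold_left: fold axis v@1; visible region now rows[0,4) x cols[0,1) = 4x1
Op 3 fold_down: fold axis h@2; visible region now rows[2,4) x cols[0,1) = 2x1
Op 4 fold_down: fold axis h@3; visible region now rows[3,4) x cols[0,1) = 1x1
Op 5 cut(0, 0): punch at orig (3,0); cuts so far [(3, 0)]; region rows[3,4) x cols[0,1) = 1x1
Unfold 1 (reflect across h@3): 2 holes -> [(2, 0), (3, 0)]
Unfold 2 (reflect across h@2): 4 holes -> [(0, 0), (1, 0), (2, 0), (3, 0)]
Unfold 3 (reflect across v@1): 8 holes -> [(0, 0), (0, 1), (1, 0), (1, 1), (2, 0), (2, 1), (3, 0), (3, 1)]
Unfold 4 (reflect across v@2): 16 holes -> [(0, 0), (0, 1), (0, 2), (0, 3), (1, 0), (1, 1), (1, 2), (1, 3), (2, 0), (2, 1), (2, 2), (2, 3), (3, 0), (3, 1), (3, 2), (3, 3)]
Holes: [(0, 0), (0, 1), (0, 2), (0, 3), (1, 0), (1, 1), (1, 2), (1, 3), (2, 0), (2, 1), (2, 2), (2, 3), (3, 0), (3, 1), (3, 2), (3, 3)]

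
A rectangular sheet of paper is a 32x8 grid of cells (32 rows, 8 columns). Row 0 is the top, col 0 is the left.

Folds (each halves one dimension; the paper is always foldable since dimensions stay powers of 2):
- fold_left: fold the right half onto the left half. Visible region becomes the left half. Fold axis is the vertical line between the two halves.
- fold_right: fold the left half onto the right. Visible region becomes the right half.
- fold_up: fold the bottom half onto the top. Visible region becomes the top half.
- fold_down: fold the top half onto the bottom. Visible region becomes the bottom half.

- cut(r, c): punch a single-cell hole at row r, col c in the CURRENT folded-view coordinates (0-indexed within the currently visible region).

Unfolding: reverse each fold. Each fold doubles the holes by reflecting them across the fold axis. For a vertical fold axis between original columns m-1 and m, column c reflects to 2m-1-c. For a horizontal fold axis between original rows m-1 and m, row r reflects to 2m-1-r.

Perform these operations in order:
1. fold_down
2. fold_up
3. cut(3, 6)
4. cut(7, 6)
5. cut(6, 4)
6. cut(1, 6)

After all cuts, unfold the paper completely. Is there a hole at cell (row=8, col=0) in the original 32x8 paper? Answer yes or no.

Op 1 fold_down: fold axis h@16; visible region now rows[16,32) x cols[0,8) = 16x8
Op 2 fold_up: fold axis h@24; visible region now rows[16,24) x cols[0,8) = 8x8
Op 3 cut(3, 6): punch at orig (19,6); cuts so far [(19, 6)]; region rows[16,24) x cols[0,8) = 8x8
Op 4 cut(7, 6): punch at orig (23,6); cuts so far [(19, 6), (23, 6)]; region rows[16,24) x cols[0,8) = 8x8
Op 5 cut(6, 4): punch at orig (22,4); cuts so far [(19, 6), (22, 4), (23, 6)]; region rows[16,24) x cols[0,8) = 8x8
Op 6 cut(1, 6): punch at orig (17,6); cuts so far [(17, 6), (19, 6), (22, 4), (23, 6)]; region rows[16,24) x cols[0,8) = 8x8
Unfold 1 (reflect across h@24): 8 holes -> [(17, 6), (19, 6), (22, 4), (23, 6), (24, 6), (25, 4), (28, 6), (30, 6)]
Unfold 2 (reflect across h@16): 16 holes -> [(1, 6), (3, 6), (6, 4), (7, 6), (8, 6), (9, 4), (12, 6), (14, 6), (17, 6), (19, 6), (22, 4), (23, 6), (24, 6), (25, 4), (28, 6), (30, 6)]
Holes: [(1, 6), (3, 6), (6, 4), (7, 6), (8, 6), (9, 4), (12, 6), (14, 6), (17, 6), (19, 6), (22, 4), (23, 6), (24, 6), (25, 4), (28, 6), (30, 6)]

Answer: no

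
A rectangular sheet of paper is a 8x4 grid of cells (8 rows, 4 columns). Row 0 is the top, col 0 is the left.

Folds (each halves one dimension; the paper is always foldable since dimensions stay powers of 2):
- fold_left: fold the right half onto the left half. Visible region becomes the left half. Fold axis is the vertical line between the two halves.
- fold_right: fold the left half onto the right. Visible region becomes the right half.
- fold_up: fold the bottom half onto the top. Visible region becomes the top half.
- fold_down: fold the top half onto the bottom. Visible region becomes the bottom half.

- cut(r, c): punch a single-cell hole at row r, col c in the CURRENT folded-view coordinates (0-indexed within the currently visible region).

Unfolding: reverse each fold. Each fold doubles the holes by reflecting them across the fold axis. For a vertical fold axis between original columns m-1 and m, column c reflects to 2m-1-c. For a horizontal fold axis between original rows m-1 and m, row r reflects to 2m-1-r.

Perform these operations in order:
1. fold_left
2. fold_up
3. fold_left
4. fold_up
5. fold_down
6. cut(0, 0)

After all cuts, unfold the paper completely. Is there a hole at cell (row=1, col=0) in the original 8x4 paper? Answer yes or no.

Op 1 fold_left: fold axis v@2; visible region now rows[0,8) x cols[0,2) = 8x2
Op 2 fold_up: fold axis h@4; visible region now rows[0,4) x cols[0,2) = 4x2
Op 3 fold_left: fold axis v@1; visible region now rows[0,4) x cols[0,1) = 4x1
Op 4 fold_up: fold axis h@2; visible region now rows[0,2) x cols[0,1) = 2x1
Op 5 fold_down: fold axis h@1; visible region now rows[1,2) x cols[0,1) = 1x1
Op 6 cut(0, 0): punch at orig (1,0); cuts so far [(1, 0)]; region rows[1,2) x cols[0,1) = 1x1
Unfold 1 (reflect across h@1): 2 holes -> [(0, 0), (1, 0)]
Unfold 2 (reflect across h@2): 4 holes -> [(0, 0), (1, 0), (2, 0), (3, 0)]
Unfold 3 (reflect across v@1): 8 holes -> [(0, 0), (0, 1), (1, 0), (1, 1), (2, 0), (2, 1), (3, 0), (3, 1)]
Unfold 4 (reflect across h@4): 16 holes -> [(0, 0), (0, 1), (1, 0), (1, 1), (2, 0), (2, 1), (3, 0), (3, 1), (4, 0), (4, 1), (5, 0), (5, 1), (6, 0), (6, 1), (7, 0), (7, 1)]
Unfold 5 (reflect across v@2): 32 holes -> [(0, 0), (0, 1), (0, 2), (0, 3), (1, 0), (1, 1), (1, 2), (1, 3), (2, 0), (2, 1), (2, 2), (2, 3), (3, 0), (3, 1), (3, 2), (3, 3), (4, 0), (4, 1), (4, 2), (4, 3), (5, 0), (5, 1), (5, 2), (5, 3), (6, 0), (6, 1), (6, 2), (6, 3), (7, 0), (7, 1), (7, 2), (7, 3)]
Holes: [(0, 0), (0, 1), (0, 2), (0, 3), (1, 0), (1, 1), (1, 2), (1, 3), (2, 0), (2, 1), (2, 2), (2, 3), (3, 0), (3, 1), (3, 2), (3, 3), (4, 0), (4, 1), (4, 2), (4, 3), (5, 0), (5, 1), (5, 2), (5, 3), (6, 0), (6, 1), (6, 2), (6, 3), (7, 0), (7, 1), (7, 2), (7, 3)]

Answer: yes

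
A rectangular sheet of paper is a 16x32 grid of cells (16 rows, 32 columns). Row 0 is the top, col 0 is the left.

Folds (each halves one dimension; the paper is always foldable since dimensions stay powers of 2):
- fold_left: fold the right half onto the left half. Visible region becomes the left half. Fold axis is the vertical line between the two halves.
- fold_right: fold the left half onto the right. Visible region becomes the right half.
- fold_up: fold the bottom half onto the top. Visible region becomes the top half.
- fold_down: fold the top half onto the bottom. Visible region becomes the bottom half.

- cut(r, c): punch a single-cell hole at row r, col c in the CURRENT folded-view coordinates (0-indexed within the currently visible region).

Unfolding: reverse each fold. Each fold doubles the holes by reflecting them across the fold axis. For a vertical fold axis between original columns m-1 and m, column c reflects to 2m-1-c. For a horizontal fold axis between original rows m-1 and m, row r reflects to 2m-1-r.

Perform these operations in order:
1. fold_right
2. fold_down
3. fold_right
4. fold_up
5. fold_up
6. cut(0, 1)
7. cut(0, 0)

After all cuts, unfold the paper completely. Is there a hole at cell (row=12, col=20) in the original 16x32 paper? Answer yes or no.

Op 1 fold_right: fold axis v@16; visible region now rows[0,16) x cols[16,32) = 16x16
Op 2 fold_down: fold axis h@8; visible region now rows[8,16) x cols[16,32) = 8x16
Op 3 fold_right: fold axis v@24; visible region now rows[8,16) x cols[24,32) = 8x8
Op 4 fold_up: fold axis h@12; visible region now rows[8,12) x cols[24,32) = 4x8
Op 5 fold_up: fold axis h@10; visible region now rows[8,10) x cols[24,32) = 2x8
Op 6 cut(0, 1): punch at orig (8,25); cuts so far [(8, 25)]; region rows[8,10) x cols[24,32) = 2x8
Op 7 cut(0, 0): punch at orig (8,24); cuts so far [(8, 24), (8, 25)]; region rows[8,10) x cols[24,32) = 2x8
Unfold 1 (reflect across h@10): 4 holes -> [(8, 24), (8, 25), (11, 24), (11, 25)]
Unfold 2 (reflect across h@12): 8 holes -> [(8, 24), (8, 25), (11, 24), (11, 25), (12, 24), (12, 25), (15, 24), (15, 25)]
Unfold 3 (reflect across v@24): 16 holes -> [(8, 22), (8, 23), (8, 24), (8, 25), (11, 22), (11, 23), (11, 24), (11, 25), (12, 22), (12, 23), (12, 24), (12, 25), (15, 22), (15, 23), (15, 24), (15, 25)]
Unfold 4 (reflect across h@8): 32 holes -> [(0, 22), (0, 23), (0, 24), (0, 25), (3, 22), (3, 23), (3, 24), (3, 25), (4, 22), (4, 23), (4, 24), (4, 25), (7, 22), (7, 23), (7, 24), (7, 25), (8, 22), (8, 23), (8, 24), (8, 25), (11, 22), (11, 23), (11, 24), (11, 25), (12, 22), (12, 23), (12, 24), (12, 25), (15, 22), (15, 23), (15, 24), (15, 25)]
Unfold 5 (reflect across v@16): 64 holes -> [(0, 6), (0, 7), (0, 8), (0, 9), (0, 22), (0, 23), (0, 24), (0, 25), (3, 6), (3, 7), (3, 8), (3, 9), (3, 22), (3, 23), (3, 24), (3, 25), (4, 6), (4, 7), (4, 8), (4, 9), (4, 22), (4, 23), (4, 24), (4, 25), (7, 6), (7, 7), (7, 8), (7, 9), (7, 22), (7, 23), (7, 24), (7, 25), (8, 6), (8, 7), (8, 8), (8, 9), (8, 22), (8, 23), (8, 24), (8, 25), (11, 6), (11, 7), (11, 8), (11, 9), (11, 22), (11, 23), (11, 24), (11, 25), (12, 6), (12, 7), (12, 8), (12, 9), (12, 22), (12, 23), (12, 24), (12, 25), (15, 6), (15, 7), (15, 8), (15, 9), (15, 22), (15, 23), (15, 24), (15, 25)]
Holes: [(0, 6), (0, 7), (0, 8), (0, 9), (0, 22), (0, 23), (0, 24), (0, 25), (3, 6), (3, 7), (3, 8), (3, 9), (3, 22), (3, 23), (3, 24), (3, 25), (4, 6), (4, 7), (4, 8), (4, 9), (4, 22), (4, 23), (4, 24), (4, 25), (7, 6), (7, 7), (7, 8), (7, 9), (7, 22), (7, 23), (7, 24), (7, 25), (8, 6), (8, 7), (8, 8), (8, 9), (8, 22), (8, 23), (8, 24), (8, 25), (11, 6), (11, 7), (11, 8), (11, 9), (11, 22), (11, 23), (11, 24), (11, 25), (12, 6), (12, 7), (12, 8), (12, 9), (12, 22), (12, 23), (12, 24), (12, 25), (15, 6), (15, 7), (15, 8), (15, 9), (15, 22), (15, 23), (15, 24), (15, 25)]

Answer: no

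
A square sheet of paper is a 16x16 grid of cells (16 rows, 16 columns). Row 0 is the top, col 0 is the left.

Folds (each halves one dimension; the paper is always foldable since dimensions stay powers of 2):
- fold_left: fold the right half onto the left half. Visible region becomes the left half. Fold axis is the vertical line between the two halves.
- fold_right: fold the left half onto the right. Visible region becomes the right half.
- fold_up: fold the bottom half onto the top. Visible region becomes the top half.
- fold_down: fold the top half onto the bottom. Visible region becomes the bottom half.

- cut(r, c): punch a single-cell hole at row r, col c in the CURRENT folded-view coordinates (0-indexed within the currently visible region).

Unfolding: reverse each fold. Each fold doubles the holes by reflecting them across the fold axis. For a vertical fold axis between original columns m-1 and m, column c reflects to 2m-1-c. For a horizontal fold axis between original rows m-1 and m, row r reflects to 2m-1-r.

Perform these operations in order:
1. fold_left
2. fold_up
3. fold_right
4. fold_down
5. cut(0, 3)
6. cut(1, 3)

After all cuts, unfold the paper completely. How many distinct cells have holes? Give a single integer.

Op 1 fold_left: fold axis v@8; visible region now rows[0,16) x cols[0,8) = 16x8
Op 2 fold_up: fold axis h@8; visible region now rows[0,8) x cols[0,8) = 8x8
Op 3 fold_right: fold axis v@4; visible region now rows[0,8) x cols[4,8) = 8x4
Op 4 fold_down: fold axis h@4; visible region now rows[4,8) x cols[4,8) = 4x4
Op 5 cut(0, 3): punch at orig (4,7); cuts so far [(4, 7)]; region rows[4,8) x cols[4,8) = 4x4
Op 6 cut(1, 3): punch at orig (5,7); cuts so far [(4, 7), (5, 7)]; region rows[4,8) x cols[4,8) = 4x4
Unfold 1 (reflect across h@4): 4 holes -> [(2, 7), (3, 7), (4, 7), (5, 7)]
Unfold 2 (reflect across v@4): 8 holes -> [(2, 0), (2, 7), (3, 0), (3, 7), (4, 0), (4, 7), (5, 0), (5, 7)]
Unfold 3 (reflect across h@8): 16 holes -> [(2, 0), (2, 7), (3, 0), (3, 7), (4, 0), (4, 7), (5, 0), (5, 7), (10, 0), (10, 7), (11, 0), (11, 7), (12, 0), (12, 7), (13, 0), (13, 7)]
Unfold 4 (reflect across v@8): 32 holes -> [(2, 0), (2, 7), (2, 8), (2, 15), (3, 0), (3, 7), (3, 8), (3, 15), (4, 0), (4, 7), (4, 8), (4, 15), (5, 0), (5, 7), (5, 8), (5, 15), (10, 0), (10, 7), (10, 8), (10, 15), (11, 0), (11, 7), (11, 8), (11, 15), (12, 0), (12, 7), (12, 8), (12, 15), (13, 0), (13, 7), (13, 8), (13, 15)]

Answer: 32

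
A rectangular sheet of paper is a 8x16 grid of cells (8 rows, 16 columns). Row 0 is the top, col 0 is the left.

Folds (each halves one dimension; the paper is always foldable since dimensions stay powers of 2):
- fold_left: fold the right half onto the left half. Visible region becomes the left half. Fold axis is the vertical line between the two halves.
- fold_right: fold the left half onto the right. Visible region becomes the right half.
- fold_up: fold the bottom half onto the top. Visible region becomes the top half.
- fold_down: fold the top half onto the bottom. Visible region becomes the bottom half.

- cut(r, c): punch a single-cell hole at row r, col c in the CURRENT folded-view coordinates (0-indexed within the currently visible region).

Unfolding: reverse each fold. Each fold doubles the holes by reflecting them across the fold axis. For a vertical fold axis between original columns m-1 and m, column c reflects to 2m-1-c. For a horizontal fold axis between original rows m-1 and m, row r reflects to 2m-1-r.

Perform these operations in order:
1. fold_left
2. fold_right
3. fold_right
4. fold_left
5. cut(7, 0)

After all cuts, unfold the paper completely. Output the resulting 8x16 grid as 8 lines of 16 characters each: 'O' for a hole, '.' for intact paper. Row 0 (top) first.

Answer: ................
................
................
................
................
................
................
OOOOOOOOOOOOOOOO

Derivation:
Op 1 fold_left: fold axis v@8; visible region now rows[0,8) x cols[0,8) = 8x8
Op 2 fold_right: fold axis v@4; visible region now rows[0,8) x cols[4,8) = 8x4
Op 3 fold_right: fold axis v@6; visible region now rows[0,8) x cols[6,8) = 8x2
Op 4 fold_left: fold axis v@7; visible region now rows[0,8) x cols[6,7) = 8x1
Op 5 cut(7, 0): punch at orig (7,6); cuts so far [(7, 6)]; region rows[0,8) x cols[6,7) = 8x1
Unfold 1 (reflect across v@7): 2 holes -> [(7, 6), (7, 7)]
Unfold 2 (reflect across v@6): 4 holes -> [(7, 4), (7, 5), (7, 6), (7, 7)]
Unfold 3 (reflect across v@4): 8 holes -> [(7, 0), (7, 1), (7, 2), (7, 3), (7, 4), (7, 5), (7, 6), (7, 7)]
Unfold 4 (reflect across v@8): 16 holes -> [(7, 0), (7, 1), (7, 2), (7, 3), (7, 4), (7, 5), (7, 6), (7, 7), (7, 8), (7, 9), (7, 10), (7, 11), (7, 12), (7, 13), (7, 14), (7, 15)]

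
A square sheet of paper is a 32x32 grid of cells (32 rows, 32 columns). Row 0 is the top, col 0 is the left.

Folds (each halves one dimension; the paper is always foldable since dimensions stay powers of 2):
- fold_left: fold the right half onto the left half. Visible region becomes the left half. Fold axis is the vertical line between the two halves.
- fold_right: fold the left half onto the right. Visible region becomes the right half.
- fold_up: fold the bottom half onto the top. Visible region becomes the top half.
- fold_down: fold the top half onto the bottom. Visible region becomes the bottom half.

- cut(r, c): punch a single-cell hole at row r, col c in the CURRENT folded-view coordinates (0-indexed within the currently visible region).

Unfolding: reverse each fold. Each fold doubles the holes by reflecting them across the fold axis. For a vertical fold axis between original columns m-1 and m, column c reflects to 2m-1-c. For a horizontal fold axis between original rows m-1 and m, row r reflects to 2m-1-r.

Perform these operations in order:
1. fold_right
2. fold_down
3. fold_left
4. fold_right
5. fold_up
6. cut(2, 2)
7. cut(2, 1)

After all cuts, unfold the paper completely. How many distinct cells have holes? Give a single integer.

Answer: 64

Derivation:
Op 1 fold_right: fold axis v@16; visible region now rows[0,32) x cols[16,32) = 32x16
Op 2 fold_down: fold axis h@16; visible region now rows[16,32) x cols[16,32) = 16x16
Op 3 fold_left: fold axis v@24; visible region now rows[16,32) x cols[16,24) = 16x8
Op 4 fold_right: fold axis v@20; visible region now rows[16,32) x cols[20,24) = 16x4
Op 5 fold_up: fold axis h@24; visible region now rows[16,24) x cols[20,24) = 8x4
Op 6 cut(2, 2): punch at orig (18,22); cuts so far [(18, 22)]; region rows[16,24) x cols[20,24) = 8x4
Op 7 cut(2, 1): punch at orig (18,21); cuts so far [(18, 21), (18, 22)]; region rows[16,24) x cols[20,24) = 8x4
Unfold 1 (reflect across h@24): 4 holes -> [(18, 21), (18, 22), (29, 21), (29, 22)]
Unfold 2 (reflect across v@20): 8 holes -> [(18, 17), (18, 18), (18, 21), (18, 22), (29, 17), (29, 18), (29, 21), (29, 22)]
Unfold 3 (reflect across v@24): 16 holes -> [(18, 17), (18, 18), (18, 21), (18, 22), (18, 25), (18, 26), (18, 29), (18, 30), (29, 17), (29, 18), (29, 21), (29, 22), (29, 25), (29, 26), (29, 29), (29, 30)]
Unfold 4 (reflect across h@16): 32 holes -> [(2, 17), (2, 18), (2, 21), (2, 22), (2, 25), (2, 26), (2, 29), (2, 30), (13, 17), (13, 18), (13, 21), (13, 22), (13, 25), (13, 26), (13, 29), (13, 30), (18, 17), (18, 18), (18, 21), (18, 22), (18, 25), (18, 26), (18, 29), (18, 30), (29, 17), (29, 18), (29, 21), (29, 22), (29, 25), (29, 26), (29, 29), (29, 30)]
Unfold 5 (reflect across v@16): 64 holes -> [(2, 1), (2, 2), (2, 5), (2, 6), (2, 9), (2, 10), (2, 13), (2, 14), (2, 17), (2, 18), (2, 21), (2, 22), (2, 25), (2, 26), (2, 29), (2, 30), (13, 1), (13, 2), (13, 5), (13, 6), (13, 9), (13, 10), (13, 13), (13, 14), (13, 17), (13, 18), (13, 21), (13, 22), (13, 25), (13, 26), (13, 29), (13, 30), (18, 1), (18, 2), (18, 5), (18, 6), (18, 9), (18, 10), (18, 13), (18, 14), (18, 17), (18, 18), (18, 21), (18, 22), (18, 25), (18, 26), (18, 29), (18, 30), (29, 1), (29, 2), (29, 5), (29, 6), (29, 9), (29, 10), (29, 13), (29, 14), (29, 17), (29, 18), (29, 21), (29, 22), (29, 25), (29, 26), (29, 29), (29, 30)]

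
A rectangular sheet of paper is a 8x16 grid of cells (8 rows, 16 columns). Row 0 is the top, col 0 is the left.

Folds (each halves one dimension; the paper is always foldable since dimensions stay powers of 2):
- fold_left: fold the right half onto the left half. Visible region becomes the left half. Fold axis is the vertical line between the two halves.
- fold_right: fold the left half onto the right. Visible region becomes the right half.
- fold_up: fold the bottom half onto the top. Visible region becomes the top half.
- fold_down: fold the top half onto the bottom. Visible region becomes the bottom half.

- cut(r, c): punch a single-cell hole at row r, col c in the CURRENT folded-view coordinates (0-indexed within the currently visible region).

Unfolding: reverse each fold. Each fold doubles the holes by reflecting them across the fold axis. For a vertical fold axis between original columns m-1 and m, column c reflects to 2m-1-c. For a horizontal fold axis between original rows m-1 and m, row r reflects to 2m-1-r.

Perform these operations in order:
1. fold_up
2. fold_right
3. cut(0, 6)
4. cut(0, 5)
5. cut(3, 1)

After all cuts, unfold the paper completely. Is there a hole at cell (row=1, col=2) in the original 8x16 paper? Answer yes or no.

Op 1 fold_up: fold axis h@4; visible region now rows[0,4) x cols[0,16) = 4x16
Op 2 fold_right: fold axis v@8; visible region now rows[0,4) x cols[8,16) = 4x8
Op 3 cut(0, 6): punch at orig (0,14); cuts so far [(0, 14)]; region rows[0,4) x cols[8,16) = 4x8
Op 4 cut(0, 5): punch at orig (0,13); cuts so far [(0, 13), (0, 14)]; region rows[0,4) x cols[8,16) = 4x8
Op 5 cut(3, 1): punch at orig (3,9); cuts so far [(0, 13), (0, 14), (3, 9)]; region rows[0,4) x cols[8,16) = 4x8
Unfold 1 (reflect across v@8): 6 holes -> [(0, 1), (0, 2), (0, 13), (0, 14), (3, 6), (3, 9)]
Unfold 2 (reflect across h@4): 12 holes -> [(0, 1), (0, 2), (0, 13), (0, 14), (3, 6), (3, 9), (4, 6), (4, 9), (7, 1), (7, 2), (7, 13), (7, 14)]
Holes: [(0, 1), (0, 2), (0, 13), (0, 14), (3, 6), (3, 9), (4, 6), (4, 9), (7, 1), (7, 2), (7, 13), (7, 14)]

Answer: no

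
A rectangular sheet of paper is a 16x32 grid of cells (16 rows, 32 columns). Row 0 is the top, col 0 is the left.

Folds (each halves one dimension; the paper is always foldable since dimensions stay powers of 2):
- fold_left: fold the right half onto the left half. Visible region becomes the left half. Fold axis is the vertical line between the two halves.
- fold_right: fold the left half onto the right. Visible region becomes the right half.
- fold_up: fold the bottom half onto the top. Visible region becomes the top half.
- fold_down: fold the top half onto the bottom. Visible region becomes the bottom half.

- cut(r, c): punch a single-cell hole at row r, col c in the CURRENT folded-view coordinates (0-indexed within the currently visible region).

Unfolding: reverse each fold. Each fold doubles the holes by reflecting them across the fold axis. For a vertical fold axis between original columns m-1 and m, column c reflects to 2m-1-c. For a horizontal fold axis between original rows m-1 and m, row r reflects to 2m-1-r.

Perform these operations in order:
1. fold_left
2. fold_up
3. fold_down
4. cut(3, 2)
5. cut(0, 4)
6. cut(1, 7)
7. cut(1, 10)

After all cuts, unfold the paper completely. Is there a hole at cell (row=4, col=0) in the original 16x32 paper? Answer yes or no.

Op 1 fold_left: fold axis v@16; visible region now rows[0,16) x cols[0,16) = 16x16
Op 2 fold_up: fold axis h@8; visible region now rows[0,8) x cols[0,16) = 8x16
Op 3 fold_down: fold axis h@4; visible region now rows[4,8) x cols[0,16) = 4x16
Op 4 cut(3, 2): punch at orig (7,2); cuts so far [(7, 2)]; region rows[4,8) x cols[0,16) = 4x16
Op 5 cut(0, 4): punch at orig (4,4); cuts so far [(4, 4), (7, 2)]; region rows[4,8) x cols[0,16) = 4x16
Op 6 cut(1, 7): punch at orig (5,7); cuts so far [(4, 4), (5, 7), (7, 2)]; region rows[4,8) x cols[0,16) = 4x16
Op 7 cut(1, 10): punch at orig (5,10); cuts so far [(4, 4), (5, 7), (5, 10), (7, 2)]; region rows[4,8) x cols[0,16) = 4x16
Unfold 1 (reflect across h@4): 8 holes -> [(0, 2), (2, 7), (2, 10), (3, 4), (4, 4), (5, 7), (5, 10), (7, 2)]
Unfold 2 (reflect across h@8): 16 holes -> [(0, 2), (2, 7), (2, 10), (3, 4), (4, 4), (5, 7), (5, 10), (7, 2), (8, 2), (10, 7), (10, 10), (11, 4), (12, 4), (13, 7), (13, 10), (15, 2)]
Unfold 3 (reflect across v@16): 32 holes -> [(0, 2), (0, 29), (2, 7), (2, 10), (2, 21), (2, 24), (3, 4), (3, 27), (4, 4), (4, 27), (5, 7), (5, 10), (5, 21), (5, 24), (7, 2), (7, 29), (8, 2), (8, 29), (10, 7), (10, 10), (10, 21), (10, 24), (11, 4), (11, 27), (12, 4), (12, 27), (13, 7), (13, 10), (13, 21), (13, 24), (15, 2), (15, 29)]
Holes: [(0, 2), (0, 29), (2, 7), (2, 10), (2, 21), (2, 24), (3, 4), (3, 27), (4, 4), (4, 27), (5, 7), (5, 10), (5, 21), (5, 24), (7, 2), (7, 29), (8, 2), (8, 29), (10, 7), (10, 10), (10, 21), (10, 24), (11, 4), (11, 27), (12, 4), (12, 27), (13, 7), (13, 10), (13, 21), (13, 24), (15, 2), (15, 29)]

Answer: no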